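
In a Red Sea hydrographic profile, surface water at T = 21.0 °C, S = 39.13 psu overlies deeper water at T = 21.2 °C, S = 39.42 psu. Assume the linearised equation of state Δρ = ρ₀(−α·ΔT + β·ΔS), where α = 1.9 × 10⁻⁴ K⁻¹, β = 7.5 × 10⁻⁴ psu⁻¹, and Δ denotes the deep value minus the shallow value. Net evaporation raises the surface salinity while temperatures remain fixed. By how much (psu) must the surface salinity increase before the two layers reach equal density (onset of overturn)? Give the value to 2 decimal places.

0.24 psu

Neutral buoyancy requires −α(T_deep − T_surf) + β(S_deep − S_surf′) = 0.
S_surf′ = S_deep − (α/β)·ΔT = 39.42 − (1.9 × 10⁻⁴/7.5 × 10⁻⁴)·(+0.2) = 39.3693 psu.
Increase required: 39.3693 − 39.13 = 0.2393 psu.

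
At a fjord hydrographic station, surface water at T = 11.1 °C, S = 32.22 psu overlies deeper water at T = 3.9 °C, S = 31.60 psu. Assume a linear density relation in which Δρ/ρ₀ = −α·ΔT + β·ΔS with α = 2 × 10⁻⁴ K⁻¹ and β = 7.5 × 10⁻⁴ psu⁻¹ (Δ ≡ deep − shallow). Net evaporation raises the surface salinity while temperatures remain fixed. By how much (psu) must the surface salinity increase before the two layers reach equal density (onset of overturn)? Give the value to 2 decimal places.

1.30 psu

Neutral buoyancy requires −α(T_deep − T_surf) + β(S_deep − S_surf′) = 0.
S_surf′ = S_deep − (α/β)·ΔT = 31.60 − (2 × 10⁻⁴/7.5 × 10⁻⁴)·(-7.2) = 33.5200 psu.
Increase required: 33.5200 − 32.22 = 1.3000 psu.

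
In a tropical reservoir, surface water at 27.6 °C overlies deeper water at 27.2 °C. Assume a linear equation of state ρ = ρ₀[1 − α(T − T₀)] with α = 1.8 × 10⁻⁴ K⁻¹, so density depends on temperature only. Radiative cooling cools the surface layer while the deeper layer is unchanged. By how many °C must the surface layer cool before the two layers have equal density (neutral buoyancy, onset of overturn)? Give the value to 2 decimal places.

0.40 °C

With temperature the only control, equal density requires T_surf′ = T_deep.
T_surf′ = 27.2 °C.
Cooling required: 27.6 − 27.2 = 0.40 °C.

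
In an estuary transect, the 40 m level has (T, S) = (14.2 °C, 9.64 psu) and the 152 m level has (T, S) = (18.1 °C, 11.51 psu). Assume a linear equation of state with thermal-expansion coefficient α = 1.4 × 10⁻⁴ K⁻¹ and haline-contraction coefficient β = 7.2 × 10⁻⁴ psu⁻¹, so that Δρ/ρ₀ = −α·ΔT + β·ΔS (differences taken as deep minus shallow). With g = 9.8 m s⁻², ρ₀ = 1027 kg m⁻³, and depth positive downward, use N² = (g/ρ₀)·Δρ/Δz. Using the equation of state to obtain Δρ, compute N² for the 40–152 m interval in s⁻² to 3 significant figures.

ΔT = +3.9 K, ΔS = +1.87 psu (deep − shallow).
Δρ/ρ₀ = −αΔT + βΔS = -5.46 × 10⁻⁴ + 1.3464 × 10⁻³ = 8.004 × 10⁻⁴, so Δρ ≈ 0.8220 kg m⁻³.
N² = (g/ρ₀)·Δρ/Δz = g·(Δρ/ρ₀)/Δz = 9.8 × 8.004 × 10⁻⁴ / 112 = 7.0035 × 10⁻⁵ s⁻² ≈ 7.00 × 10⁻⁵ s⁻².

7.00 × 10⁻⁵ s⁻²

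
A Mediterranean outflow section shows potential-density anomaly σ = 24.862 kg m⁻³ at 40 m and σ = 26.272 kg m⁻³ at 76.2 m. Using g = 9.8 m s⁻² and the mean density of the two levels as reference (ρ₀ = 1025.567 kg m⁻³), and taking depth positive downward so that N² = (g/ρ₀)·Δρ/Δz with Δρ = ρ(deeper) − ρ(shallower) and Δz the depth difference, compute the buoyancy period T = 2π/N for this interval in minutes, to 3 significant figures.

5.43 min

Δρ = 1026.272 − 1024.862 = 1.410 kg m⁻³ over Δz = 76.2 − 40 = 36.2 m.
N² = (9.8/1025.567) × (1.410/36.2) = 3.7220 × 10⁻⁴ s⁻².
N = √(3.7220 × 10⁻⁴) = 0.019292 rad s⁻¹, so T = 2π/N = 325.69 s = 5.4282 min ≈ 5.43 min.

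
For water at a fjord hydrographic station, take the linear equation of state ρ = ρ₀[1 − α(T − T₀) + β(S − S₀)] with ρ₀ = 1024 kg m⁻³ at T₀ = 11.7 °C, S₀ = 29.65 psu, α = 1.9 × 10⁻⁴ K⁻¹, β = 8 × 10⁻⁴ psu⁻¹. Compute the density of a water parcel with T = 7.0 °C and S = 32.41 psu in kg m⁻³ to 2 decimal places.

1027.18 kg m⁻³

T − T₀ = -4.7 K, S − S₀ = +2.76 psu.
Bracket = 1 − α·(-4.7) + β·(+2.76) = 1 + (3.101 × 10⁻³) = 1.0031010.
ρ = 1024 × 1.0031010 = 1027.18 kg m⁻³.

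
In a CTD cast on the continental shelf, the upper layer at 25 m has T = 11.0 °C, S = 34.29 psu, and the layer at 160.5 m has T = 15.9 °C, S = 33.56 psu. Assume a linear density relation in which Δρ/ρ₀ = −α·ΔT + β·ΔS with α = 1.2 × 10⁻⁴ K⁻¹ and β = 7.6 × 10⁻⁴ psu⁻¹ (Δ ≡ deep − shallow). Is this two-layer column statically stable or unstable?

ΔT = 15.9 − 11.0 = +4.9 K and ΔS = 33.56 − 34.29 = -0.73 psu (deep − shallow).
−αΔT = -5.88 × 10⁻⁴; βΔS = -5.548 × 10⁻⁴; sum Δρ/ρ₀ = -1.1428 × 10⁻³.
Δρ/ρ₀ < 0, so Δρ < 0: deeper water is lighter → statically unstable; the column would overturn.

unstable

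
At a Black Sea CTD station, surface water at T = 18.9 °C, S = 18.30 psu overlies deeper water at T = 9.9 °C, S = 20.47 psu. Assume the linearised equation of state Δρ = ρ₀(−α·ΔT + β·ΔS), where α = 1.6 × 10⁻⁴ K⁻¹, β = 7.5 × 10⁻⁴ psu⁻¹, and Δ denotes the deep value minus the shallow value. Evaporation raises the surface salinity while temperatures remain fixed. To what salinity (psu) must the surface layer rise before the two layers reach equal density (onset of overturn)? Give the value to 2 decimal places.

Neutral buoyancy requires −α(T_deep − T_surf) + β(S_deep − S_surf′) = 0.
S_surf′ = S_deep − (α/β)·ΔT = 20.47 − (1.6 × 10⁻⁴/7.5 × 10⁻⁴)·(-9.0) = 22.3900 psu.
Increase required: 22.3900 − 18.30 = 4.0900 psu.

22.39 psu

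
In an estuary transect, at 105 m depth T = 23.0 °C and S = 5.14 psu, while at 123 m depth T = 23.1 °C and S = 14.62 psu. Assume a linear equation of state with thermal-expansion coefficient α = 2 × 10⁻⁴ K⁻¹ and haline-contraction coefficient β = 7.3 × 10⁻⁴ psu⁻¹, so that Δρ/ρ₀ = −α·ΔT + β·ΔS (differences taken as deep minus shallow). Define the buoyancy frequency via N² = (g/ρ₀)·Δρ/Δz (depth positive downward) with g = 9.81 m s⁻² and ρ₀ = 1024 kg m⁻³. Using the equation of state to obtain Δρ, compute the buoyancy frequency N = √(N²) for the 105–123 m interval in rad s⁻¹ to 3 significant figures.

0.0613 rad s⁻¹

ΔT = +0.1 K, ΔS = +9.48 psu (deep − shallow).
Δρ/ρ₀ = −αΔT + βΔS = -2.00 × 10⁻⁵ + 6.9204 × 10⁻³ = 6.9004 × 10⁻³, so Δρ ≈ 7.066 kg m⁻³.
N² = (g/ρ₀)·Δρ/Δz = g·(Δρ/ρ₀)/Δz = 9.81 × 6.9004 × 10⁻³ / 18 = 3.7607 × 10⁻³ s⁻².
N = √(3.7607 × 10⁻³) = 0.061325 rad s⁻¹ ≈ 0.0613 rad s⁻¹.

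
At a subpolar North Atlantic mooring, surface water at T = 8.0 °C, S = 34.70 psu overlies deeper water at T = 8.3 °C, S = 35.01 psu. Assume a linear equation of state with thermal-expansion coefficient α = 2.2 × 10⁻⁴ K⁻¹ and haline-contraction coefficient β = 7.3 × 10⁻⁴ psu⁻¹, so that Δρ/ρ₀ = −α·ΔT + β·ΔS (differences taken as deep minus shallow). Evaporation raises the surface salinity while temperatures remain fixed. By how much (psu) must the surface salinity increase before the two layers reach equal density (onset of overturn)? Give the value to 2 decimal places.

Neutral buoyancy requires −α(T_deep − T_surf) + β(S_deep − S_surf′) = 0.
S_surf′ = S_deep − (α/β)·ΔT = 35.01 − (2.2 × 10⁻⁴/7.3 × 10⁻⁴)·(+0.3) = 34.9196 psu.
Increase required: 34.9196 − 34.70 = 0.2196 psu.

0.22 psu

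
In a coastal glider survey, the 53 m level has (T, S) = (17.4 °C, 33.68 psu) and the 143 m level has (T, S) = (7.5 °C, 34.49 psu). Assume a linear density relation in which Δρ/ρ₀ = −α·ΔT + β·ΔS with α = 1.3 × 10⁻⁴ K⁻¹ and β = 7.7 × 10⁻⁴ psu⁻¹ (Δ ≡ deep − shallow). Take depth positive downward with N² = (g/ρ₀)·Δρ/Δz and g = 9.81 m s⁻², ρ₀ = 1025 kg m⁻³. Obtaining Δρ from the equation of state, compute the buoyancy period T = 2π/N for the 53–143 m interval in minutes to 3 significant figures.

ΔT = -9.9 K, ΔS = +0.81 psu (deep − shallow).
Δρ/ρ₀ = −αΔT + βΔS = 1.287 × 10⁻³ + 6.237 × 10⁻⁴ = 1.9107 × 10⁻³, so Δρ ≈ 1.958 kg m⁻³.
N² = (g/ρ₀)·Δρ/Δz = g·(Δρ/ρ₀)/Δz = 9.81 × 1.9107 × 10⁻³ / 90 = 2.0827 × 10⁻⁴ s⁻².
N = √(2.0827 × 10⁻⁴) = 0.014432 rad s⁻¹ → T = 2π/N = 435.36 s = 7.2560 min ≈ 7.26 min.

7.26 min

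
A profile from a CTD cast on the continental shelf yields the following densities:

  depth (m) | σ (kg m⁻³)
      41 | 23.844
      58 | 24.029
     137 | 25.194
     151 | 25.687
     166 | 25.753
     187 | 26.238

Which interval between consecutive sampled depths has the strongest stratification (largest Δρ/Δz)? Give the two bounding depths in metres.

137–151 m

Compute the density gradient over each adjacent pair:
  41–58 m: Δρ/Δz = 0.185/17 = 0.011 kg m⁻⁴
  58–137 m: Δρ/Δz = 1.165/79 = 0.015 kg m⁻⁴
  137–151 m: Δρ/Δz = 0.493/14 = 0.035 kg m⁻⁴
  151–166 m: Δρ/Δz = 0.066/15 = 4.4 × 10⁻³ kg m⁻⁴
  166–187 m: Δρ/Δz = 0.485/21 = 0.023 kg m⁻⁴
The largest gradient is in the 137–151 m interval — the pycnocline.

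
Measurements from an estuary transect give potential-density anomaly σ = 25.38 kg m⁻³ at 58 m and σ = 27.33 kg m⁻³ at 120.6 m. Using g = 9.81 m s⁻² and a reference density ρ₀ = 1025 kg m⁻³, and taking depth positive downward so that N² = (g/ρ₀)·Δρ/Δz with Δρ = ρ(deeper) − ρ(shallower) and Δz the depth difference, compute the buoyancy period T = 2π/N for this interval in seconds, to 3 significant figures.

Δρ = 1027.33 − 1025.38 = 1.95 kg m⁻³ over Δz = 120.6 − 58 = 62.6 m.
N² = (9.81/1025) × (1.95/62.6) = 2.9813 × 10⁻⁴ s⁻².
N = √(2.9813 × 10⁻⁴) = 0.017266 rad s⁻¹, so T = 2π/N = 363.91 s ≈ 364 s.

364 s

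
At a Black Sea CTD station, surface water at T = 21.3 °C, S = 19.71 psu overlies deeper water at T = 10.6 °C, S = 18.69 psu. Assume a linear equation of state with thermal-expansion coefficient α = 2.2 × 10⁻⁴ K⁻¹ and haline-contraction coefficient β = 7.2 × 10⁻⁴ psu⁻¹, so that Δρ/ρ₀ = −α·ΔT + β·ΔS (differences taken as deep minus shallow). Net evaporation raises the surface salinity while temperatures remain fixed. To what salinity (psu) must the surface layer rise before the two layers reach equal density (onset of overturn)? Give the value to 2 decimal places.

Neutral buoyancy requires −α(T_deep − T_surf) + β(S_deep − S_surf′) = 0.
S_surf′ = S_deep − (α/β)·ΔT = 18.69 − (2.2 × 10⁻⁴/7.2 × 10⁻⁴)·(-10.7) = 21.9594 psu.
Increase required: 21.9594 − 19.71 = 2.2494 psu.

21.96 psu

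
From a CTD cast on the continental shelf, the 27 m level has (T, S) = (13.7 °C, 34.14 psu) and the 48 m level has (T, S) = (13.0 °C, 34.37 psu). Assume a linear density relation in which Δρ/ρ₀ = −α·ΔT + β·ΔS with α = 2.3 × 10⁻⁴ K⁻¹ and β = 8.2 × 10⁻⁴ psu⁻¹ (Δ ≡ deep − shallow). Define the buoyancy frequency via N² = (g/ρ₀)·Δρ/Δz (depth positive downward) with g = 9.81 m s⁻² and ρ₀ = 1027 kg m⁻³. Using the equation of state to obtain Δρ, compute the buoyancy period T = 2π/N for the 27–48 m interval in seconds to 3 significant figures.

492 s

ΔT = -0.7 K, ΔS = +0.23 psu (deep − shallow).
Δρ/ρ₀ = −αΔT + βΔS = 1.61 × 10⁻⁴ + 1.886 × 10⁻⁴ = 3.496 × 10⁻⁴, so Δρ ≈ 0.3590 kg m⁻³.
N² = (g/ρ₀)·Δρ/Δz = g·(Δρ/ρ₀)/Δz = 9.81 × 3.496 × 10⁻⁴ / 21 = 1.6331 × 10⁻⁴ s⁻².
N = √(1.6331 × 10⁻⁴) = 0.012779 rad s⁻¹ → T = 2π/N = 491.68 s ≈ 492 s.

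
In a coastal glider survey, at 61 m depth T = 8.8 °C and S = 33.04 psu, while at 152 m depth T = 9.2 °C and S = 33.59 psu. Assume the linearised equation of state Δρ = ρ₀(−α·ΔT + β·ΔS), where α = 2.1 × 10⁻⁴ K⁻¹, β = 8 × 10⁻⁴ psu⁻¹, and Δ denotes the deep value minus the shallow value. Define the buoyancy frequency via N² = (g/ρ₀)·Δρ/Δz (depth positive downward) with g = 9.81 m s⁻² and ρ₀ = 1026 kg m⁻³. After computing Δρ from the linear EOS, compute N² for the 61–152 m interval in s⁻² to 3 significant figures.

3.84 × 10⁻⁵ s⁻²

ΔT = +0.4 K, ΔS = +0.55 psu (deep − shallow).
Δρ/ρ₀ = −αΔT + βΔS = -8.40 × 10⁻⁵ + 4.40 × 10⁻⁴ = 3.56 × 10⁻⁴, so Δρ ≈ 0.3653 kg m⁻³.
N² = (g/ρ₀)·Δρ/Δz = g·(Δρ/ρ₀)/Δz = 9.81 × 3.56 × 10⁻⁴ / 91 = 3.8378 × 10⁻⁵ s⁻² ≈ 3.84 × 10⁻⁵ s⁻².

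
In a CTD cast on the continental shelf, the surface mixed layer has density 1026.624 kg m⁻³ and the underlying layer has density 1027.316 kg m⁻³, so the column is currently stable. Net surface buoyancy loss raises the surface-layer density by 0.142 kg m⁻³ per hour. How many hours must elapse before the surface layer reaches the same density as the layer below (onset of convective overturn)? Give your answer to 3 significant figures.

Density deficit of the surface layer: 1027.316 − 1026.624 = 0.692 kg m⁻³.
Required change = 0.692 / 0.142 = 4.87 hours.

4.87 hours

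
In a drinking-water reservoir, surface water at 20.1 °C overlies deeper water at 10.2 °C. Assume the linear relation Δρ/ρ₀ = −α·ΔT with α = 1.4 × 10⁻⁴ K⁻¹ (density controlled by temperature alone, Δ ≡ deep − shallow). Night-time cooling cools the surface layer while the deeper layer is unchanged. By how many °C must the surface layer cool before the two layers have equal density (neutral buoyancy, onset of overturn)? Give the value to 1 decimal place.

With temperature the only control, equal density requires T_surf′ = T_deep.
T_surf′ = 10.2 °C.
Cooling required: 20.1 − 10.2 = 9.9 °C.

9.9 °C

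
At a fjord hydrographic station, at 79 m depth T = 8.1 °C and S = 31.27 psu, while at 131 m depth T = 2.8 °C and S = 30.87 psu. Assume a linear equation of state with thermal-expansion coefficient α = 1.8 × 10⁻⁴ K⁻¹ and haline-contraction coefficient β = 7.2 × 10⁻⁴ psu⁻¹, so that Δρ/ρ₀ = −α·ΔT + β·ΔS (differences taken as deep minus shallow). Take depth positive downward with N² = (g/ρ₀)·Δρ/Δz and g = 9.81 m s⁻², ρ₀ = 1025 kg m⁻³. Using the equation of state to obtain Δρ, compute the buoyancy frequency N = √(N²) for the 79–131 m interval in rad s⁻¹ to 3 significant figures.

0.0112 rad s⁻¹

ΔT = -5.3 K, ΔS = -0.40 psu (deep − shallow).
Δρ/ρ₀ = −αΔT + βΔS = 9.54 × 10⁻⁴ − 2.88 × 10⁻⁴ = 6.66 × 10⁻⁴, so Δρ ≈ 0.6826 kg m⁻³.
N² = (g/ρ₀)·Δρ/Δz = g·(Δρ/ρ₀)/Δz = 9.81 × 6.66 × 10⁻⁴ / 52 = 1.2564 × 10⁻⁴ s⁻².
N = √(1.2564 × 10⁻⁴) = 0.011209 rad s⁻¹ ≈ 0.0112 rad s⁻¹.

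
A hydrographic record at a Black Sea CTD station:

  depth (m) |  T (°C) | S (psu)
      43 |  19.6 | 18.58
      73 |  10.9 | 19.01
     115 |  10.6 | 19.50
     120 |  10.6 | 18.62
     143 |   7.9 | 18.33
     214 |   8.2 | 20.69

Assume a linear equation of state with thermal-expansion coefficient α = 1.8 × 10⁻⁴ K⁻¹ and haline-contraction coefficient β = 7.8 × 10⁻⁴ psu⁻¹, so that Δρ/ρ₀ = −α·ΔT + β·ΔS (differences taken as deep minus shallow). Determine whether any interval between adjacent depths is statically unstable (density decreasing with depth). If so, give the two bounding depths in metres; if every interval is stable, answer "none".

115–120 m

Evaluate Δρ/ρ₀ = −αΔT + βΔS across each adjacent pair:
  43–73 m: −αΔT+βΔS = −(1.8 × 10⁻⁴)(-8.7)+(7.8 × 10⁻⁴)(+0.43) = 1.9 × 10⁻³ → stable
  73–115 m: −αΔT+βΔS = −(1.8 × 10⁻⁴)(-0.3)+(7.8 × 10⁻⁴)(+0.49) = 4.4 × 10⁻⁴ → stable
  115–120 m: −αΔT+βΔS = −(1.8 × 10⁻⁴)(+0.0)+(7.8 × 10⁻⁴)(-0.88) = -6.9 × 10⁻⁴ → UNSTABLE
  120–143 m: −αΔT+βΔS = −(1.8 × 10⁻⁴)(-2.7)+(7.8 × 10⁻⁴)(-0.29) = 2.6 × 10⁻⁴ → stable
  143–214 m: −αΔT+βΔS = −(1.8 × 10⁻⁴)(+0.3)+(7.8 × 10⁻⁴)(+2.36) = 1.8 × 10⁻³ → stable
The 115–120 m interval has Δρ < 0: lighter water underlies denser water.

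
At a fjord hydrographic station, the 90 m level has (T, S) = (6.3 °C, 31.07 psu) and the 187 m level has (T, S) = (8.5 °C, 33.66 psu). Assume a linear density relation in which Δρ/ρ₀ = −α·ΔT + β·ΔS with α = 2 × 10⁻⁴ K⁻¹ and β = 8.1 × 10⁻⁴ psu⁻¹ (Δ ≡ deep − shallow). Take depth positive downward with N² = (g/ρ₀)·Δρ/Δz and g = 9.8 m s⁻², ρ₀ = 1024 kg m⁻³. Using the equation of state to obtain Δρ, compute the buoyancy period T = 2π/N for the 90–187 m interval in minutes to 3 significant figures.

8.09 min

ΔT = +2.2 K, ΔS = +2.59 psu (deep − shallow).
Δρ/ρ₀ = −αΔT + βΔS = -4.40 × 10⁻⁴ + 2.0979 × 10⁻³ = 1.6579 × 10⁻³, so Δρ ≈ 1.698 kg m⁻³.
N² = (g/ρ₀)·Δρ/Δz = g·(Δρ/ρ₀)/Δz = 9.8 × 1.6579 × 10⁻³ / 97 = 1.6750 × 10⁻⁴ s⁻².
N = √(1.6750 × 10⁻⁴) = 0.012942 rad s⁻¹ → T = 2π/N = 485.49 s = 8.0915 min ≈ 8.09 min.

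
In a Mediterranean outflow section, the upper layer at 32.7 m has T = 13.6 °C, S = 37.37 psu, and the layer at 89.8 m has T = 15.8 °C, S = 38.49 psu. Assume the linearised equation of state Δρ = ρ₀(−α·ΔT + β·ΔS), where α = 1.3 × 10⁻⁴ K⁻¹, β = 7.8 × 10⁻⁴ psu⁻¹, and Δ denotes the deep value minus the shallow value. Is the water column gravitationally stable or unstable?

stable

ΔT = 15.8 − 13.6 = +2.2 K and ΔS = 38.49 − 37.37 = +1.12 psu (deep − shallow).
−αΔT = -2.86 × 10⁻⁴; βΔS = 8.736 × 10⁻⁴; sum Δρ/ρ₀ = 5.876 × 10⁻⁴.
Δρ/ρ₀ > 0, so Δρ > 0: deeper water is denser → statically stable.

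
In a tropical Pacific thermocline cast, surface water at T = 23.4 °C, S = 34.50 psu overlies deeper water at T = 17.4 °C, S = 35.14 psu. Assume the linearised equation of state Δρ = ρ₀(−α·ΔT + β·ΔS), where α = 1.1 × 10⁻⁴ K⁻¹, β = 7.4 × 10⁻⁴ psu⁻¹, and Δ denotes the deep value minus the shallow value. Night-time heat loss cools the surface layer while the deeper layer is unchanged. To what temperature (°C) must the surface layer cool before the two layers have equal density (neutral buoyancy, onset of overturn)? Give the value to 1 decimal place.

Neutral buoyancy requires Δρ = 0, i.e. −α(T_deep − T_surf′) + β(S_deep − S_surf) = 0.
T_surf′ = T_deep − (β/α)·ΔS = 17.4 − (7.4 × 10⁻⁴/1.1 × 10⁻⁴)·(+0.64) = 13.095 °C.
Cooling required: 23.4 − (13.095) = 10.305 °C.

13.1 °C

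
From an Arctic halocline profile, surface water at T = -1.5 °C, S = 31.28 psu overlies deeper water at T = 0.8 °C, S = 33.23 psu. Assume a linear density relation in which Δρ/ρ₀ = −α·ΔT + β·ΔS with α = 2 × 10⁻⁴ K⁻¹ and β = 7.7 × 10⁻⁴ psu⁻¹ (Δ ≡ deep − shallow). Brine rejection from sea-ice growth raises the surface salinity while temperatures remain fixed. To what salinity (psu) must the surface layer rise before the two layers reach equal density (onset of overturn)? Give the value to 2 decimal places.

Neutral buoyancy requires −α(T_deep − T_surf) + β(S_deep − S_surf′) = 0.
S_surf′ = S_deep − (α/β)·ΔT = 33.23 − (2 × 10⁻⁴/7.7 × 10⁻⁴)·(+2.3) = 32.6326 psu.
Increase required: 32.6326 − 31.28 = 1.3526 psu.

32.63 psu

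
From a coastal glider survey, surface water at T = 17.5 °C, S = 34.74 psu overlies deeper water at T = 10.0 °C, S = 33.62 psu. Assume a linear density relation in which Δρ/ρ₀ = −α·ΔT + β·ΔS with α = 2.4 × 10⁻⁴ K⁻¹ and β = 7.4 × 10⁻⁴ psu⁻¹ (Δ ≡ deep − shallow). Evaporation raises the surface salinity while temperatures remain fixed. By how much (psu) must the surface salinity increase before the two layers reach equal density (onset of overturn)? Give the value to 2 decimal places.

Neutral buoyancy requires −α(T_deep − T_surf) + β(S_deep − S_surf′) = 0.
S_surf′ = S_deep − (α/β)·ΔT = 33.62 − (2.4 × 10⁻⁴/7.4 × 10⁻⁴)·(-7.5) = 36.0524 psu.
Increase required: 36.0524 − 34.74 = 1.3124 psu.

1.31 psu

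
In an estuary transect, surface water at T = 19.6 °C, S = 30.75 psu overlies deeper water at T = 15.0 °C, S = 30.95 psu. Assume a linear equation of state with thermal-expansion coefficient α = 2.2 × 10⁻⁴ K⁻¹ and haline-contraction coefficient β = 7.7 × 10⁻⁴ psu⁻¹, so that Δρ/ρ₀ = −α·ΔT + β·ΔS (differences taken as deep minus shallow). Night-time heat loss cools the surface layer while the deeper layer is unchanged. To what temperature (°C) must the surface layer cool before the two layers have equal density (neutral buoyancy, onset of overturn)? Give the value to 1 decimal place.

14.3 °C

Neutral buoyancy requires Δρ = 0, i.e. −α(T_deep − T_surf′) + β(S_deep − S_surf) = 0.
T_surf′ = T_deep − (β/α)·ΔS = 15.0 − (7.7 × 10⁻⁴/2.2 × 10⁻⁴)·(+0.20) = 14.300 °C.
Cooling required: 19.6 − (14.300) = 5.300 °C.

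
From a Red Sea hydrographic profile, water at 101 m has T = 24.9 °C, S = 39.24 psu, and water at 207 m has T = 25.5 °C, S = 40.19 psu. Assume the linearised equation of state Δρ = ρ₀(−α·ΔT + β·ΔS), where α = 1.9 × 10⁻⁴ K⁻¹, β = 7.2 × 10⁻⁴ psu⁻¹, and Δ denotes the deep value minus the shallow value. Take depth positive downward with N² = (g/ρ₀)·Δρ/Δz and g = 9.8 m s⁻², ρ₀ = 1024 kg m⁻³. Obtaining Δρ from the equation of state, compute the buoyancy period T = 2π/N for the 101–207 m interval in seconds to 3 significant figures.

ΔT = +0.6 K, ΔS = +0.95 psu (deep − shallow).
Δρ/ρ₀ = −αΔT + βΔS = -1.14 × 10⁻⁴ + 6.84 × 10⁻⁴ = 5.70 × 10⁻⁴, so Δρ ≈ 0.5837 kg m⁻³.
N² = (g/ρ₀)·Δρ/Δz = g·(Δρ/ρ₀)/Δz = 9.8 × 5.70 × 10⁻⁴ / 106 = 5.2698 × 10⁻⁵ s⁻².
N = √(5.2698 × 10⁻⁵) = 7.2593 × 10⁻³ rad s⁻¹ → T = 2π/N = 865.54 s ≈ 866 s.

866 s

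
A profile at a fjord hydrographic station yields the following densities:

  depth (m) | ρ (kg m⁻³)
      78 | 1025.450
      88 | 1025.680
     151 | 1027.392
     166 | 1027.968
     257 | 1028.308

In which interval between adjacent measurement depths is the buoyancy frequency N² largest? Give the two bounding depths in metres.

151–166 m

Compute the density gradient over each adjacent pair:
  78–88 m: Δρ/Δz = 0.230/10 = 0.023 kg m⁻⁴
  88–151 m: Δρ/Δz = 1.712/63 = 0.027 kg m⁻⁴
  151–166 m: Δρ/Δz = 0.576/15 = 0.038 kg m⁻⁴
  166–257 m: Δρ/Δz = 0.340/91 = 3.7 × 10⁻³ kg m⁻⁴
The largest gradient is in the 151–166 m interval — the pycnocline.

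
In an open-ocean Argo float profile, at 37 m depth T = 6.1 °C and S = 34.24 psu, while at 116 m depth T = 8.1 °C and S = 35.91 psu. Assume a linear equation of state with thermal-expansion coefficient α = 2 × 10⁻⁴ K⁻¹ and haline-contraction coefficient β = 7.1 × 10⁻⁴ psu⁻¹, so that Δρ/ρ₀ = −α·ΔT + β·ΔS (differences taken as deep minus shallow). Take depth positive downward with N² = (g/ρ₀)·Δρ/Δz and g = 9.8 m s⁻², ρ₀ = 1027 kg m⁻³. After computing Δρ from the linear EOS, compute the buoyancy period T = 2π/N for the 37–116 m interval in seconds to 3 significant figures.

636 s

ΔT = +2.0 K, ΔS = +1.67 psu (deep − shallow).
Δρ/ρ₀ = −αΔT + βΔS = -4.00 × 10⁻⁴ + 1.1857 × 10⁻³ = 7.857 × 10⁻⁴, so Δρ ≈ 0.8069 kg m⁻³.
N² = (g/ρ₀)·Δρ/Δz = g·(Δρ/ρ₀)/Δz = 9.8 × 7.857 × 10⁻⁴ / 79 = 9.7467 × 10⁻⁵ s⁻².
N = √(9.7467 × 10⁻⁵) = 9.8725 × 10⁻³ rad s⁻¹ → T = 2π/N = 636.43 s ≈ 636 s.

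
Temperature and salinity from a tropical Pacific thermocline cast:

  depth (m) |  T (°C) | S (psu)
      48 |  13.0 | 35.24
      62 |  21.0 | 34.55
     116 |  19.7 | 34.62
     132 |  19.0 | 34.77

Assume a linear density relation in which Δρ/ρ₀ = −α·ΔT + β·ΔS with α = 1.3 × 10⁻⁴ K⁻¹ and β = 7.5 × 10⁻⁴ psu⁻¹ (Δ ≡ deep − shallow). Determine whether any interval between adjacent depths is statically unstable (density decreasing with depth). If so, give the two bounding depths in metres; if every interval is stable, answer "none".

Evaluate Δρ/ρ₀ = −αΔT + βΔS across each adjacent pair:
  48–62 m: −αΔT+βΔS = −(1.3 × 10⁻⁴)(+8.0)+(7.5 × 10⁻⁴)(-0.69) = -1.6 × 10⁻³ → UNSTABLE
  62–116 m: −αΔT+βΔS = −(1.3 × 10⁻⁴)(-1.3)+(7.5 × 10⁻⁴)(+0.07) = 2.2 × 10⁻⁴ → stable
  116–132 m: −αΔT+βΔS = −(1.3 × 10⁻⁴)(-0.7)+(7.5 × 10⁻⁴)(+0.15) = 2.0 × 10⁻⁴ → stable
The 48–62 m interval has Δρ < 0: lighter water underlies denser water.

48–62 m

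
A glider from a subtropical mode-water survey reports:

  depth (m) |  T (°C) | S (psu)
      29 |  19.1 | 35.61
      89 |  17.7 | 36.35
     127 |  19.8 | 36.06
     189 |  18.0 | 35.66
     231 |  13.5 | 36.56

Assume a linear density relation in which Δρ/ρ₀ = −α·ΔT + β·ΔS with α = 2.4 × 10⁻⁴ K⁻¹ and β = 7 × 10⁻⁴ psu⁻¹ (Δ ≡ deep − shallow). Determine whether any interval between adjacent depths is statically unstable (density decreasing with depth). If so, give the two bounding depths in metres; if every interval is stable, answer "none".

Evaluate Δρ/ρ₀ = −αΔT + βΔS across each adjacent pair:
  29–89 m: −αΔT+βΔS = −(2.4 × 10⁻⁴)(-1.4)+(7 × 10⁻⁴)(+0.74) = 8.5 × 10⁻⁴ → stable
  89–127 m: −αΔT+βΔS = −(2.4 × 10⁻⁴)(+2.1)+(7 × 10⁻⁴)(-0.29) = -7.1 × 10⁻⁴ → UNSTABLE
  127–189 m: −αΔT+βΔS = −(2.4 × 10⁻⁴)(-1.8)+(7 × 10⁻⁴)(-0.40) = 1.5 × 10⁻⁴ → stable
  189–231 m: −αΔT+βΔS = −(2.4 × 10⁻⁴)(-4.5)+(7 × 10⁻⁴)(+0.90) = 1.7 × 10⁻³ → stable
The 89–127 m interval has Δρ < 0: lighter water underlies denser water.

89–127 m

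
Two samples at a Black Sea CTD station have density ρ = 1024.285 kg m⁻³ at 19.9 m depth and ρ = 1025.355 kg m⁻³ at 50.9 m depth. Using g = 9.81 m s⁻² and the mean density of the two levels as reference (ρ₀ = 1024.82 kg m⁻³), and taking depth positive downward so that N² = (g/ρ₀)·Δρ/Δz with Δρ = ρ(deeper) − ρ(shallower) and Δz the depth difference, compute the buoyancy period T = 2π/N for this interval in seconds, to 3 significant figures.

346 s

Δρ = 1025.355 − 1024.285 = 1.070 kg m⁻³ over Δz = 50.9 − 19.9 = 31 m.
N² = (9.81/1024.82) × (1.070/31) = 3.3040 × 10⁻⁴ s⁻².
N = √(3.3040 × 10⁻⁴) = 0.018177 rad s⁻¹, so T = 2π/N = 345.67 s ≈ 346 s.
Since Δρ > 0 the layer is stably stratified.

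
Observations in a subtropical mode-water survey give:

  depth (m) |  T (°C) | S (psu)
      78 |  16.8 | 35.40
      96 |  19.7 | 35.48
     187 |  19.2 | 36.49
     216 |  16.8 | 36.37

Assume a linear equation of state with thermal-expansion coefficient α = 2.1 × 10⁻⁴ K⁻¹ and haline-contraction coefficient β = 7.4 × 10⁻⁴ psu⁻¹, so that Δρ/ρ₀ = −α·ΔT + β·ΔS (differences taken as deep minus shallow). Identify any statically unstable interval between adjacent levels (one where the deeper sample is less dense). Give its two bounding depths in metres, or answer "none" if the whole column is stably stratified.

Evaluate Δρ/ρ₀ = −αΔT + βΔS across each adjacent pair:
  78–96 m: −αΔT+βΔS = −(2.1 × 10⁻⁴)(+2.9)+(7.4 × 10⁻⁴)(+0.08) = -5.5 × 10⁻⁴ → UNSTABLE
  96–187 m: −αΔT+βΔS = −(2.1 × 10⁻⁴)(-0.5)+(7.4 × 10⁻⁴)(+1.01) = 8.5 × 10⁻⁴ → stable
  187–216 m: −αΔT+βΔS = −(2.1 × 10⁻⁴)(-2.4)+(7.4 × 10⁻⁴)(-0.12) = 4.2 × 10⁻⁴ → stable
The 78–96 m interval has Δρ < 0: lighter water underlies denser water.

78–96 m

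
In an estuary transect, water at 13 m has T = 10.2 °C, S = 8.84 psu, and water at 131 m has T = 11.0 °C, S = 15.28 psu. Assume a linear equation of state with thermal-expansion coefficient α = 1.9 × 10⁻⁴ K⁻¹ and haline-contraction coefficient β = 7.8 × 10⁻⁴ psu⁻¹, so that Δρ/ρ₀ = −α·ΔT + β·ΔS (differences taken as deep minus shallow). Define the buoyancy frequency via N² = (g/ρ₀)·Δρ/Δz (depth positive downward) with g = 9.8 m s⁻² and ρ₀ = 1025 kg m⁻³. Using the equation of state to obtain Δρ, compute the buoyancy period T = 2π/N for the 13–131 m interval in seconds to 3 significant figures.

312 s

ΔT = +0.8 K, ΔS = +6.44 psu (deep − shallow).
Δρ/ρ₀ = −αΔT + βΔS = -1.52 × 10⁻⁴ + 5.0232 × 10⁻³ = 4.8712 × 10⁻³, so Δρ ≈ 4.993 kg m⁻³.
N² = (g/ρ₀)·Δρ/Δz = g·(Δρ/ρ₀)/Δz = 9.8 × 4.8712 × 10⁻³ / 118 = 4.0456 × 10⁻⁴ s⁻².
N = √(4.0456 × 10⁻⁴) = 0.020114 rad s⁻¹ → T = 2π/N = 312.38 s ≈ 312 s.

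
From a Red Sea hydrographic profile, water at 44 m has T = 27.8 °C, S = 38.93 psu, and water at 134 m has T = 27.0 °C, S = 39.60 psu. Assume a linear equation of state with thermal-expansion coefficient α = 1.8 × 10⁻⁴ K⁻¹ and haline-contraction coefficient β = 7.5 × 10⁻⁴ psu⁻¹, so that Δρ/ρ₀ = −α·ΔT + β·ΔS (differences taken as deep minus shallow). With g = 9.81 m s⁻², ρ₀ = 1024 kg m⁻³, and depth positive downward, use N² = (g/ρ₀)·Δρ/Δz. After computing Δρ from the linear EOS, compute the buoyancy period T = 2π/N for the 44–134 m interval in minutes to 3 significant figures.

12.5 min

ΔT = -0.8 K, ΔS = +0.67 psu (deep − shallow).
Δρ/ρ₀ = −αΔT + βΔS = 1.44 × 10⁻⁴ + 5.025 × 10⁻⁴ = 6.465 × 10⁻⁴, so Δρ ≈ 0.6620 kg m⁻³.
N² = (g/ρ₀)·Δρ/Δz = g·(Δρ/ρ₀)/Δz = 9.81 × 6.465 × 10⁻⁴ / 90 = 7.0469 × 10⁻⁵ s⁻².
N = √(7.0469 × 10⁻⁵) = 8.3946 × 10⁻³ rad s⁻¹ → T = 2π/N = 748.48 s = 12.475 min ≈ 12.5 min.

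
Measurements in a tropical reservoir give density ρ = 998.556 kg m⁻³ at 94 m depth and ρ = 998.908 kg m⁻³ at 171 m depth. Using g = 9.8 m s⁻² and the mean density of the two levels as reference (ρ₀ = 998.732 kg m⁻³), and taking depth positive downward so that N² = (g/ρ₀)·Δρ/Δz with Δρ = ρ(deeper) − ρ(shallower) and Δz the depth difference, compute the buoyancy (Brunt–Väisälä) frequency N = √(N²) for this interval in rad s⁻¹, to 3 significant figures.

Δρ = 998.908 − 998.556 = 0.352 kg m⁻³ over Δz = 171 − 94 = 77 m.
N² = (9.8/998.732) × (0.352/77) = 4.4857 × 10⁻⁵ s⁻².
N = √(4.4857 × 10⁻⁵) = 6.6975 × 10⁻³ rad s⁻¹ ≈ 6.70 × 10⁻³ rad s⁻¹.

6.70 × 10⁻³ rad s⁻¹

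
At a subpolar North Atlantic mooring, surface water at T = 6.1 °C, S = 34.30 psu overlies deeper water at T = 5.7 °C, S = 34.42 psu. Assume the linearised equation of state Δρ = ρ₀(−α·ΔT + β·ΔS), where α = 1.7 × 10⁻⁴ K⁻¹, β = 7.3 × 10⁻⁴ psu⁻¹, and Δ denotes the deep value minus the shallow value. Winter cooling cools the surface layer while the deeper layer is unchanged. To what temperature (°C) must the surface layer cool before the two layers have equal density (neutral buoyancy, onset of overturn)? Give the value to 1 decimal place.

Neutral buoyancy requires Δρ = 0, i.e. −α(T_deep − T_surf′) + β(S_deep − S_surf) = 0.
T_surf′ = T_deep − (β/α)·ΔS = 5.7 − (7.3 × 10⁻⁴/1.7 × 10⁻⁴)·(+0.12) = 5.185 °C.
Cooling required: 6.1 − (5.185) = 0.915 °C.

5.2 °C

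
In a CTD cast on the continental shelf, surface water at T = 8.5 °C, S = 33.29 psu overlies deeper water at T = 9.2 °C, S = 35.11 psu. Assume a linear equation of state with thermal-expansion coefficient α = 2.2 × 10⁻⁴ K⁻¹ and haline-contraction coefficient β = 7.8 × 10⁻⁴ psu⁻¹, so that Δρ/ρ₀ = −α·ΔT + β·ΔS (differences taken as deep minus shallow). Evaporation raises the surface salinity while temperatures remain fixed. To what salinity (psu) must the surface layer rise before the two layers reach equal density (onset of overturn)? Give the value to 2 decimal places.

Neutral buoyancy requires −α(T_deep − T_surf) + β(S_deep − S_surf′) = 0.
S_surf′ = S_deep − (α/β)·ΔT = 35.11 − (2.2 × 10⁻⁴/7.8 × 10⁻⁴)·(+0.7) = 34.9126 psu.
Increase required: 34.9126 − 33.29 = 1.6226 psu.

34.91 psu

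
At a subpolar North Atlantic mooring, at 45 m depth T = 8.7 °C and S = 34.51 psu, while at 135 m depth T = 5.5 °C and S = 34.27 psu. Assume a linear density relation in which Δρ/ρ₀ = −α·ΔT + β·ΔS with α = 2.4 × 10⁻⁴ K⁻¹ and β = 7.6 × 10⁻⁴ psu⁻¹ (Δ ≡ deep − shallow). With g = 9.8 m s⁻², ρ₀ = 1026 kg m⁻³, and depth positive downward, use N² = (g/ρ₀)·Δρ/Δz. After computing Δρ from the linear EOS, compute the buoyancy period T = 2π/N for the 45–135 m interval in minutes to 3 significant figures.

ΔT = -3.2 K, ΔS = -0.24 psu (deep − shallow).
Δρ/ρ₀ = −αΔT + βΔS = 7.68 × 10⁻⁴ − 1.824 × 10⁻⁴ = 5.856 × 10⁻⁴, so Δρ ≈ 0.6008 kg m⁻³.
N² = (g/ρ₀)·Δρ/Δz = g·(Δρ/ρ₀)/Δz = 9.8 × 5.856 × 10⁻⁴ / 90 = 6.3765 × 10⁻⁵ s⁻².
N = √(6.3765 × 10⁻⁵) = 7.9853 × 10⁻³ rad s⁻¹ → T = 2π/N = 786.84 s = 13.114 min ≈ 13.1 min.

13.1 min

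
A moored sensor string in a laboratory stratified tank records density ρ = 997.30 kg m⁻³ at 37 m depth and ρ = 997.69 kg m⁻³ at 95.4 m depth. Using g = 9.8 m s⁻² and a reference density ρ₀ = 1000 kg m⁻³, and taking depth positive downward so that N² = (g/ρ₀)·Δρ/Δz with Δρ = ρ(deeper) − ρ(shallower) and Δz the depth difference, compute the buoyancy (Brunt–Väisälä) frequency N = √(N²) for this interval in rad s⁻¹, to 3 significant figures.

8.09 × 10⁻³ rad s⁻¹

Δρ = 997.69 − 997.30 = 0.39 kg m⁻³ over Δz = 95.4 − 37 = 58.4 m.
N² = (9.8/1000) × (0.39/58.4) = 6.5445 × 10⁻⁵ s⁻².
N = √(6.5445 × 10⁻⁵) = 8.0898 × 10⁻³ rad s⁻¹ ≈ 8.09 × 10⁻³ rad s⁻¹.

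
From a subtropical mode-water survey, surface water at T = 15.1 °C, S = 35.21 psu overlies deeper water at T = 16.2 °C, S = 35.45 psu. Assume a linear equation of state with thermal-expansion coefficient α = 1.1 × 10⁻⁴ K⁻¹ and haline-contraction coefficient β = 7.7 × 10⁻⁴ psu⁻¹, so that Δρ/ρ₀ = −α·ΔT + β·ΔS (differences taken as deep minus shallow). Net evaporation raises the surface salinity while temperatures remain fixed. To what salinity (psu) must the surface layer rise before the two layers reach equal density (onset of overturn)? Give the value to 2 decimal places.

Neutral buoyancy requires −α(T_deep − T_surf) + β(S_deep − S_surf′) = 0.
S_surf′ = S_deep − (α/β)·ΔT = 35.45 − (1.1 × 10⁻⁴/7.7 × 10⁻⁴)·(+1.1) = 35.2929 psu.
Increase required: 35.2929 − 35.21 = 0.0829 psu.

35.29 psu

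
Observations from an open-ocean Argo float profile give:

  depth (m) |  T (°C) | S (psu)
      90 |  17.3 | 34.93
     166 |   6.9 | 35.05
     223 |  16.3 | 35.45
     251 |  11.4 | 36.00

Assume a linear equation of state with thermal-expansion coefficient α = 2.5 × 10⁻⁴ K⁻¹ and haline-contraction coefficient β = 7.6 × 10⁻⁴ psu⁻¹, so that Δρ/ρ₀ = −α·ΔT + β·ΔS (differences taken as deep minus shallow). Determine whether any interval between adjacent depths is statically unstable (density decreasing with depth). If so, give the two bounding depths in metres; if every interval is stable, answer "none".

166–223 m

Evaluate Δρ/ρ₀ = −αΔT + βΔS across each adjacent pair:
  90–166 m: −αΔT+βΔS = −(2.5 × 10⁻⁴)(-10.4)+(7.6 × 10⁻⁴)(+0.12) = 2.7 × 10⁻³ → stable
  166–223 m: −αΔT+βΔS = −(2.5 × 10⁻⁴)(+9.4)+(7.6 × 10⁻⁴)(+0.40) = -2.0 × 10⁻³ → UNSTABLE
  223–251 m: −αΔT+βΔS = −(2.5 × 10⁻⁴)(-4.9)+(7.6 × 10⁻⁴)(+0.55) = 1.6 × 10⁻³ → stable
The 166–223 m interval has Δρ < 0: lighter water underlies denser water.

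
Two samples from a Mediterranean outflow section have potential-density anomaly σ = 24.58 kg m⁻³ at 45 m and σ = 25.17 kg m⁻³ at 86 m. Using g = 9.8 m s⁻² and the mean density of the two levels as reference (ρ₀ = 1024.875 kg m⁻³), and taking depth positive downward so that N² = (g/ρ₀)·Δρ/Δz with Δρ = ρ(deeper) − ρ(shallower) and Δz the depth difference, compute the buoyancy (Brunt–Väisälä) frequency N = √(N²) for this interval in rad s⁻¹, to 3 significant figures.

0.0117 rad s⁻¹

Δρ = 1025.17 − 1024.58 = 0.59 kg m⁻³ over Δz = 86 − 45 = 41 m.
N² = (9.8/1024.875) × (0.59/41) = 1.3760 × 10⁻⁴ s⁻².
N = √(1.3760 × 10⁻⁴) = 0.011730 rad s⁻¹ ≈ 0.0117 rad s⁻¹.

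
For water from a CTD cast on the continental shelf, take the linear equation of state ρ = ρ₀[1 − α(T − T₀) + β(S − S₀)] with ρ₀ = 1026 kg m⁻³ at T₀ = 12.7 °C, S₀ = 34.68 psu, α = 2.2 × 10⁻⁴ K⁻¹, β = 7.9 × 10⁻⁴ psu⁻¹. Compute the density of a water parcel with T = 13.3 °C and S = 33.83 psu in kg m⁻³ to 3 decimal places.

1025.176 kg m⁻³

T − T₀ = +0.6 K, S − S₀ = -0.85 psu.
Bracket = 1 − α·(+0.6) + β·(-0.85) = 1 + (-8.035 × 10⁻⁴) = 0.9991965.
ρ = 1026 × 0.9991965 = 1025.176 kg m⁻³.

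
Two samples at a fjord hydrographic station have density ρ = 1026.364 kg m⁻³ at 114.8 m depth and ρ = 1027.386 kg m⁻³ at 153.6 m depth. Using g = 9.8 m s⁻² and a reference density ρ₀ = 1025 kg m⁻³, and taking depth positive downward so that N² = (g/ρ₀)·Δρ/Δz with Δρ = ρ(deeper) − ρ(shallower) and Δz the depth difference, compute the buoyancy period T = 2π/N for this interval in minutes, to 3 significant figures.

6.60 min

Δρ = 1027.386 − 1026.364 = 1.022 kg m⁻³ over Δz = 153.6 − 114.8 = 38.8 m.
N² = (9.8/1025) × (1.022/38.8) = 2.5184 × 10⁻⁴ s⁻².
N = √(2.5184 × 10⁻⁴) = 0.015869 rad s⁻¹, so T = 2π/N = 395.94 s = 6.5990 min ≈ 6.60 min.
Since Δρ > 0 the layer is stably stratified.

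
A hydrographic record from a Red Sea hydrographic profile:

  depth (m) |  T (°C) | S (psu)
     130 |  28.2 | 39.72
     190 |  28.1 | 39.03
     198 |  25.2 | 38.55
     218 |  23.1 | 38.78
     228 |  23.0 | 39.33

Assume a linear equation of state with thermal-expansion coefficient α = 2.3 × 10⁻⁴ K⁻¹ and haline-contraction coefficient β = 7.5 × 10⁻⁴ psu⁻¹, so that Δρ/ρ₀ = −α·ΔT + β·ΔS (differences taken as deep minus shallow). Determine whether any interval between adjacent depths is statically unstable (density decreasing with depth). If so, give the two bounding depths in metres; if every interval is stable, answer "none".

Evaluate Δρ/ρ₀ = −αΔT + βΔS across each adjacent pair:
  130–190 m: −αΔT+βΔS = −(2.3 × 10⁻⁴)(-0.1)+(7.5 × 10⁻⁴)(-0.69) = -4.9 × 10⁻⁴ → UNSTABLE
  190–198 m: −αΔT+βΔS = −(2.3 × 10⁻⁴)(-2.9)+(7.5 × 10⁻⁴)(-0.48) = 3.1 × 10⁻⁴ → stable
  198–218 m: −αΔT+βΔS = −(2.3 × 10⁻⁴)(-2.1)+(7.5 × 10⁻⁴)(+0.23) = 6.6 × 10⁻⁴ → stable
  218–228 m: −αΔT+βΔS = −(2.3 × 10⁻⁴)(-0.1)+(7.5 × 10⁻⁴)(+0.55) = 4.4 × 10⁻⁴ → stable
The 130–190 m interval has Δρ < 0: lighter water underlies denser water.

130–190 m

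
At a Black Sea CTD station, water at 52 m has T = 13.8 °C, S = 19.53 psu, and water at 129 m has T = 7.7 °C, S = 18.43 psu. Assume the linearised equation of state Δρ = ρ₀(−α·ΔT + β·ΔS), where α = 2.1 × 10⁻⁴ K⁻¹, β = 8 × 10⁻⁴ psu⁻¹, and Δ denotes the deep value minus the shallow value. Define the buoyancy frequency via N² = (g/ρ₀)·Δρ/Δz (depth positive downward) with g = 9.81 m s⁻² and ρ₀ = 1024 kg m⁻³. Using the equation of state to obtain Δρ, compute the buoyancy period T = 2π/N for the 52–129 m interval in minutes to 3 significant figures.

ΔT = -6.1 K, ΔS = -1.10 psu (deep − shallow).
Δρ/ρ₀ = −αΔT + βΔS = 1.281 × 10⁻³ − 8.80 × 10⁻⁴ = 4.01 × 10⁻⁴, so Δρ ≈ 0.4106 kg m⁻³.
N² = (g/ρ₀)·Δρ/Δz = g·(Δρ/ρ₀)/Δz = 9.81 × 4.01 × 10⁻⁴ / 77 = 5.1088 × 10⁻⁵ s⁻².
N = √(5.1088 × 10⁻⁵) = 7.1476 × 10⁻³ rad s⁻¹ → T = 2π/N = 879.06 s = 14.651 min ≈ 14.7 min.

14.7 min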